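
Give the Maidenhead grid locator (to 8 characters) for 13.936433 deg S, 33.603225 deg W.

Shift to the Maidenhead origin (180°W, 90°S): lon 146.39677, lat 76.06357.
Field: lon ⌊146.39677/20⌋ = 7 → H; lat ⌊76.06357/10⌋ = 7 → H.
Square: lon ⌊6.39677/2⌋ = 3; lat ⌊6.06357/1⌋ = 6.
Subsquare: lon ⌊0.39677/0.0833333⌋ = 4 → e; lat ⌊0.06357/0.0416667⌋ = 1 → b.
Extended square: lon ⌊0.06344/0.00833333⌋ = 7; lat ⌊0.02190/0.00416667⌋ = 5.

HH36eb75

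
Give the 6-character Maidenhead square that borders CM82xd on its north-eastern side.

Longitude subsquare x = 23; +1 → 24, wraps to 0 = a, carry into square.
Longitude square 8; +1 → 9.
Latitude subsquare d = 3; +1 → 4 = e.

CM92ae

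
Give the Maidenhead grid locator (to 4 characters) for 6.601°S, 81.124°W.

EI93

Offset from 180°W / 90°S: lon 98.88°, lat 83.40°.
Field (20°×10°, letters A–R): lon ⌊98.88/20⌋ = 4 → E; lat ⌊83.40/10⌋ = 8 → I.
Square (2°×1°, digits 0–9): lon ⌊18.88/2⌋ = 9; lat ⌊3.40/1⌋ = 3.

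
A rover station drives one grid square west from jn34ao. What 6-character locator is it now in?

JN24xo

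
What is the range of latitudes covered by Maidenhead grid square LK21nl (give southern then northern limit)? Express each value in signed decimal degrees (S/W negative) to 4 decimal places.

Field L=11, K=10: +11·20° lon, +10·10° lat → SW at lon 40°, lat 10°.
Square 2, 1: +2·2° lon, +1·1° lat → SW at lon 44°, lat 11°.
Subsquare n=13, l=11: +13·0.0833333° lon, +11·0.0416667° lat → SW at lon 45.0833°, lat 11.4583°.
Cell spans 0.0833333° lon × 0.0416667° lat.
south 11.4583, north 11.5000.

11.4583, 11.5000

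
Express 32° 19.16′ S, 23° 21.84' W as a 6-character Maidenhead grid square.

HF87hq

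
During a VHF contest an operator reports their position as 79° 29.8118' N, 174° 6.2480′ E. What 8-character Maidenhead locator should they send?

RQ79bl29

Add 180° to longitude and 90° to latitude: 354.10413, 169.49686.
Field (20°×10°, letters A–R): 354.10413/20 → 17 → R, 169.49686/10 → 16 → Q; chars RQ.
Square (2°×1°, digits 0–9): 14.10413/2 → 7, 9.49686/1 → 9; chars 79.
Subsquare (5′×2.5′, letters a–x): 0.10413/0.0833333 → 1 → b, 0.49686/0.0416667 → 11 → l; chars bl.
Extended square (30″×15″, digits 0–9): 0.02080/0.00833333 → 2, 0.03853/0.00416667 → 9; chars 29.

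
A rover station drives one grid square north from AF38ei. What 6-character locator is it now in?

AF38ej

Latitude subsquare i = 8; +1 → 9 = j.
The longitude characters are unchanged.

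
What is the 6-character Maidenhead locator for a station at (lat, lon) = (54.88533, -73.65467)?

Shift to the Maidenhead origin (180°W, 90°S): lon 106.3453, lat 144.8853.
Field (20°×10°, letters A–R): lon ⌊106.3453/20⌋ = 5 → F; lat ⌊144.8853/10⌋ = 14 → O.
Square (2°×1°, digits 0–9): lon ⌊6.3453/2⌋ = 3; lat ⌊4.8853/1⌋ = 4.
Subsquare (5′×2.5′, letters a–x): lon ⌊0.3453/0.0833333⌋ = 4 → e; lat ⌊0.8853/0.0416667⌋ = 21 → v.

FO34ev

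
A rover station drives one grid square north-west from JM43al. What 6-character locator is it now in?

JM33xm

Longitude subsquare a = 0; −1 → -1, wraps to 23 = x, carry into square.
Longitude square 4; −1 → 3.
Latitude subsquare l = 11; +1 → 12 = m.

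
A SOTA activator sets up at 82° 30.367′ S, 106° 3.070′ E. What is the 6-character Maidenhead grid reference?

OA37al

Add 180° to longitude and 90° to latitude: 286.0512, 7.4939.
Field (20°×10°, letters A–R): 286.0512/20 → 14 → O, 7.4939/10 → 0 → A; chars OA.
Square (2°×1°, digits 0–9): 6.0512/2 → 3, 7.4939/1 → 7; chars 37.
Subsquare (5′×2.5′, letters a–x): 0.0512/0.0833333 → 0 → a, 0.4939/0.0416667 → 11 → l; chars al.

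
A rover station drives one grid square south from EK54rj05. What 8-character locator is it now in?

EK54rj04

Latitude extended square 5; −1 → 4.
The longitude characters are unchanged.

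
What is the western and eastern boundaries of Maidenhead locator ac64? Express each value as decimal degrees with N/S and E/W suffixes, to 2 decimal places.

Field A=0, C=2: +0·20° lon, +2·10° lat → SW at lon -180°, lat -70°.
Square 6, 4: +6·2° lon, +4·1° lat → SW at lon -168°, lat -66°.
Cell spans 2° lon × 1° lat.
west 168.00° W, east 166.00° W.

168.00° W, 166.00° W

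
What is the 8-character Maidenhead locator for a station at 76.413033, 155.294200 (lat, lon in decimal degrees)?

Shift to the Maidenhead origin (180°W, 90°S): lon 335.29420, lat 166.41303.
Field: 335.29420/20 → 16 → Q, 166.41303/10 → 16 → Q; chars QQ.
Square: 15.29420/2 → 7, 6.41303/1 → 6; chars 76.
Subsquare: 1.29420/0.0833333 → 15 → p, 0.41303/0.0416667 → 9 → j; chars pj.
Extended square: 0.04420/0.00833333 → 5, 0.03803/0.00416667 → 9; chars 59.

QQ76pj59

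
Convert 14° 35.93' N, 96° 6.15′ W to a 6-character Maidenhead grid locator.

Shift to the Maidenhead origin (180°W, 90°S): lon 83.8975, lat 104.5988.
Field: 83.8975/20 → 4 → E, 104.5988/10 → 10 → K; chars EK.
Square: 3.8975/2 → 1, 4.5988/1 → 4; chars 14.
Subsquare: 1.8975/0.0833333 → 22 → w, 0.5988/0.0416667 → 14 → o; chars wo.

EK14wo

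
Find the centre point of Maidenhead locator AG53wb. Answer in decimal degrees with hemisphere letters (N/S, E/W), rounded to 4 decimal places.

26.9375° S, 168.1250° W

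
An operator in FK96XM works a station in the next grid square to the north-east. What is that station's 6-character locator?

GK06an

Longitude subsquare x = 23; +1 → 24, wraps to 0 = a, carry into square.
Longitude square 9; +1 → 10, wraps to 0, carry into field.
Longitude field F = 5; +1 → 6 = G.
Latitude subsquare m = 12; +1 → 13 = n.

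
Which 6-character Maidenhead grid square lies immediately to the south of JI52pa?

JI51px

Latitude subsquare a = 0; −1 → -1, wraps to 23 = x, carry into square.
Latitude square 2; −1 → 1.
The longitude characters are unchanged.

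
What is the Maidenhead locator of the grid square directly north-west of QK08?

Longitude square 0; −1 → -1, wraps to 9, carry into field.
Longitude field Q = 16; −1 → 15 = P.
Latitude square 8; +1 → 9.

PK99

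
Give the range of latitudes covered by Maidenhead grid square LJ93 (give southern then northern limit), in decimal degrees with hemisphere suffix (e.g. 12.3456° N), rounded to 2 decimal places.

Field L=11, J=9: +11·20° lon, +9·10° lat → SW at lon 40°, lat 0°.
Square 9, 3: +9·2° lon, +3·1° lat → SW at lon 58°, lat 3°.
Cell spans 2° lon × 1° lat.
south 3.00° N, north 4.00° N.

3.00° N, 4.00° N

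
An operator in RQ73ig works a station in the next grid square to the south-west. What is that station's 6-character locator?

RQ73hf

Longitude subsquare i = 8; −1 → 7 = h.
Latitude subsquare g = 6; −1 → 5 = f.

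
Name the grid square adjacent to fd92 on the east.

GD02

Longitude square 9; +1 → 10, wraps to 0, carry into field.
Longitude field F = 5; +1 → 6 = G.
The latitude characters are unchanged.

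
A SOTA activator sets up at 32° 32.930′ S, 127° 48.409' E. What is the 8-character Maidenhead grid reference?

PF37vk68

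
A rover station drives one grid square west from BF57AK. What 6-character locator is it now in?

Longitude subsquare a = 0; −1 → -1, wraps to 23 = x, carry into square.
Longitude square 5; −1 → 4.
The latitude characters are unchanged.

BF47xk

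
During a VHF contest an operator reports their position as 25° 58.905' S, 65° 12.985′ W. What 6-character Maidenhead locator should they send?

Add 180° to longitude and 90° to latitude: 114.7836, 64.0182.
Field: lon ⌊114.7836/20⌋ = 5 → F; lat ⌊64.0182/10⌋ = 6 → G.
Square: lon ⌊14.7836/2⌋ = 7; lat ⌊4.0182/1⌋ = 4.
Subsquare: lon ⌊0.7836/0.0833333⌋ = 9 → j; lat ⌊0.0182/0.0416667⌋ = 0 → a.

FG74ja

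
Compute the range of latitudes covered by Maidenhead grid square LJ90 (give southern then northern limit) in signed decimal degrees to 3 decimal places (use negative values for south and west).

Field L=11, J=9: +11·20° lon, +9·10° lat → SW at lon 40°, lat 0°.
Square 9, 0: +9·2° lon, +0·1° lat → SW at lon 58°, lat 0°.
Cell spans 2° lon × 1° lat.
south 0.000, north 1.000.

0.000, 1.000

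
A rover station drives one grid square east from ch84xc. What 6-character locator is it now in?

CH94ac

Longitude subsquare x = 23; +1 → 24, wraps to 0 = a, carry into square.
Longitude square 8; +1 → 9.
The latitude characters are unchanged.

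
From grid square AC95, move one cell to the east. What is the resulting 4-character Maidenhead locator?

Longitude square 9; +1 → 10, wraps to 0, carry into field.
Longitude field A = 0; +1 → 1 = B.
The latitude characters are unchanged.

BC05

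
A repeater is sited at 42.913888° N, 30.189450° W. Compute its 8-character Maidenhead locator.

HN42vv79

Add 180° to longitude and 90° to latitude: 149.81055, 132.91389.
Field: 149.81055/20 → 7 → H, 132.91389/10 → 13 → N; chars HN.
Square: 9.81055/2 → 4, 2.91389/1 → 2; chars 42.
Subsquare: 1.81055/0.0833333 → 21 → v, 0.91389/0.0416667 → 21 → v; chars vv.
Extended square: 0.06055/0.00833333 → 7, 0.03889/0.00416667 → 9; chars 79.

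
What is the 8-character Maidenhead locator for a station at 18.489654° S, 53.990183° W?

GH31am12

Shift to the Maidenhead origin (180°W, 90°S): lon 126.00982, lat 71.51035.
Field (20°×10°, letters A–R): lon ⌊126.00982/20⌋ = 6 → G; lat ⌊71.51035/10⌋ = 7 → H.
Square (2°×1°, digits 0–9): lon ⌊6.00982/2⌋ = 3; lat ⌊1.51035/1⌋ = 1.
Subsquare (5′×2.5′, letters a–x): lon ⌊0.00982/0.0833333⌋ = 0 → a; lat ⌊0.51035/0.0416667⌋ = 12 → m.
Extended square (30″×15″, digits 0–9): lon ⌊0.00982/0.00833333⌋ = 1; lat ⌊0.01035/0.00416667⌋ = 2.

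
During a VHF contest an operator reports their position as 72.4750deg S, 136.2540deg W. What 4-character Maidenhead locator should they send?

CB17

Shift to the Maidenhead origin (180°W, 90°S): lon 43.75, lat 17.53.
Field: 43.75/20 → 2 → C, 17.53/10 → 1 → B; chars CB.
Square: 3.75/2 → 1, 7.53/1 → 7; chars 17.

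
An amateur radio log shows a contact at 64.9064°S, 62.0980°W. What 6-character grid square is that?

FC85wc

Add 180° to longitude and 90° to latitude: 117.9020, 25.0936.
Field: lon ⌊117.9020/20⌋ = 5 → F; lat ⌊25.0936/10⌋ = 2 → C.
Square: lon ⌊17.9020/2⌋ = 8; lat ⌊5.0936/1⌋ = 5.
Subsquare: lon ⌊1.9020/0.0833333⌋ = 22 → w; lat ⌊0.0936/0.0416667⌋ = 2 → c.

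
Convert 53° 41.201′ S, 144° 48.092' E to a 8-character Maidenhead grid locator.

Shift to the Maidenhead origin (180°W, 90°S): lon 324.80153, lat 36.31332.
Field: lon ⌊324.80153/20⌋ = 16 → Q; lat ⌊36.31332/10⌋ = 3 → D.
Square: lon ⌊4.80153/2⌋ = 2; lat ⌊6.31332/1⌋ = 6.
Subsquare: lon ⌊0.80153/0.0833333⌋ = 9 → j; lat ⌊0.31332/0.0416667⌋ = 7 → h.
Extended square: lon ⌊0.05153/0.00833333⌋ = 6; lat ⌊0.02165/0.00416667⌋ = 5.

QD26jh65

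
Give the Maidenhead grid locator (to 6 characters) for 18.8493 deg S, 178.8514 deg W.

AH01nd

Offset from 180°W / 90°S: lon 1.1486°, lat 71.1507°.
Field: 1.1486/20 → 0 → A, 71.1507/10 → 7 → H; chars AH.
Square: 1.1486/2 → 0, 1.1507/1 → 1; chars 01.
Subsquare: 1.1486/0.0833333 → 13 → n, 0.1507/0.0416667 → 3 → d; chars nd.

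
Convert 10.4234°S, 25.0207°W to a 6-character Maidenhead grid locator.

Add 180° to longitude and 90° to latitude: 154.9793, 79.5766.
Field: lon ⌊154.9793/20⌋ = 7 → H; lat ⌊79.5766/10⌋ = 7 → H.
Square: lon ⌊14.9793/2⌋ = 7; lat ⌊9.5766/1⌋ = 9.
Subsquare: lon ⌊0.9793/0.0833333⌋ = 11 → l; lat ⌊0.5766/0.0416667⌋ = 13 → n.

HH79ln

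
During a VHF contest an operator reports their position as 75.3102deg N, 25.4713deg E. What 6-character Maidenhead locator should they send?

KQ25rh

Shift to the Maidenhead origin (180°W, 90°S): lon 205.4713, lat 165.3102.
Field: 205.4713/20 → 10 → K, 165.3102/10 → 16 → Q; chars KQ.
Square: 5.4713/2 → 2, 5.3102/1 → 5; chars 25.
Subsquare: 1.4713/0.0833333 → 17 → r, 0.3102/0.0416667 → 7 → h; chars rh.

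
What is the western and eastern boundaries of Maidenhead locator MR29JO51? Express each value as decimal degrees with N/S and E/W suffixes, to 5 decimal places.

Field M=12, R=17: +12·20° lon, +17·10° lat → SW at lon 60°, lat 80°.
Square 2, 9: +2·2° lon, +9·1° lat → SW at lon 64°, lat 89°.
Subsquare j=9, o=14: +9·0.0833333° lon, +14·0.0416667° lat → SW at lon 64.75°, lat 89.5833°.
Extended square 5, 1: +5·0.00833333° lon, +1·0.00416667° lat → SW at lon 64.7917°, lat 89.5875°.
Cell spans 0.00833333° lon × 0.00416667° lat.
west 64.79167° E, east 64.80000° E.

64.79167° E, 64.80000° E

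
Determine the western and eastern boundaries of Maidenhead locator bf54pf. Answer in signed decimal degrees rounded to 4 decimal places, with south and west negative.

Field B=1, F=5: +1·20° lon, +5·10° lat → SW at lon -160°, lat -40°.
Square 5, 4: +5·2° lon, +4·1° lat → SW at lon -150°, lat -36°.
Subsquare p=15, f=5: +15·0.0833333° lon, +5·0.0416667° lat → SW at lon -148.75°, lat -35.7917°.
Cell spans 0.0833333° lon × 0.0416667° lat.
west -148.7500, east -148.6667.

-148.7500, -148.6667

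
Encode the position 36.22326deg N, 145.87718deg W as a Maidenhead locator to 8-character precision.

Shift to the Maidenhead origin (180°W, 90°S): lon 34.12282, lat 126.22326.
Field: 34.12282/20 → 1 → B, 126.22326/10 → 12 → M; chars BM.
Square: 14.12282/2 → 7, 6.22326/1 → 6; chars 76.
Subsquare: 0.12282/0.0833333 → 1 → b, 0.22326/0.0416667 → 5 → f; chars bf.
Extended square: 0.03949/0.00833333 → 4, 0.01493/0.00416667 → 3; chars 43.

BM76bf43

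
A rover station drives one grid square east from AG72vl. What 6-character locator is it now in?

AG72wl

Longitude subsquare v = 21; +1 → 22 = w.
The latitude characters are unchanged.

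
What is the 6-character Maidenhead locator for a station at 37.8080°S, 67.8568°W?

FF62be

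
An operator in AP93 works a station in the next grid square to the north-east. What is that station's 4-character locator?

BP04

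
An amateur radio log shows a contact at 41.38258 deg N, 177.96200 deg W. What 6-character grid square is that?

Add 180° to longitude and 90° to latitude: 2.0380, 131.3826.
Field (20°×10°, letters A–R): lon ⌊2.0380/20⌋ = 0 → A; lat ⌊131.3826/10⌋ = 13 → N.
Square (2°×1°, digits 0–9): lon ⌊2.0380/2⌋ = 1; lat ⌊1.3826/1⌋ = 1.
Subsquare (5′×2.5′, letters a–x): lon ⌊0.0380/0.0833333⌋ = 0 → a; lat ⌊0.3826/0.0416667⌋ = 9 → j.

AN11aj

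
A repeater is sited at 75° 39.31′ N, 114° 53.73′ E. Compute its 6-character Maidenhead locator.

Add 180° to longitude and 90° to latitude: 294.8955, 165.6552.
Field (20°×10°, letters A–R): 294.8955/20 → 14 → O, 165.6552/10 → 16 → Q; chars OQ.
Square (2°×1°, digits 0–9): 14.8955/2 → 7, 5.6552/1 → 5; chars 75.
Subsquare (5′×2.5′, letters a–x): 0.8955/0.0833333 → 10 → k, 0.6552/0.0416667 → 15 → p; chars kp.

OQ75kp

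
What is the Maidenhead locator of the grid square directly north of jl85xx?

Latitude subsquare x = 23; +1 → 24, wraps to 0 = a, carry into square.
Latitude square 5; +1 → 6.
The longitude characters are unchanged.

JL86xa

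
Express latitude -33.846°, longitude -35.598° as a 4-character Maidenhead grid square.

HF26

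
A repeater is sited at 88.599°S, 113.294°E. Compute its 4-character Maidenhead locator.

OA61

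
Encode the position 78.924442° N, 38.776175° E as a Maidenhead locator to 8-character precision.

KQ98jw31

Shift to the Maidenhead origin (180°W, 90°S): lon 218.77617, lat 168.92444.
Field (20°×10°, letters A–R): lon ⌊218.77617/20⌋ = 10 → K; lat ⌊168.92444/10⌋ = 16 → Q.
Square (2°×1°, digits 0–9): lon ⌊18.77617/2⌋ = 9; lat ⌊8.92444/1⌋ = 8.
Subsquare (5′×2.5′, letters a–x): lon ⌊0.77617/0.0833333⌋ = 9 → j; lat ⌊0.92444/0.0416667⌋ = 22 → w.
Extended square (30″×15″, digits 0–9): lon ⌊0.02617/0.00833333⌋ = 3; lat ⌊0.00778/0.00416667⌋ = 1.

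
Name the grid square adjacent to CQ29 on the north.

Latitude square 9; +1 → 10, wraps to 0, carry into field.
Latitude field Q = 16; +1 → 17 = R.
The longitude characters are unchanged.

CR20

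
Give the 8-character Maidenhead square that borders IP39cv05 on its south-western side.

Longitude extended square 0; −1 → -1, wraps to 9, carry into subsquare.
Longitude subsquare c = 2; −1 → 1 = b.
Latitude extended square 5; −1 → 4.

IP39bv94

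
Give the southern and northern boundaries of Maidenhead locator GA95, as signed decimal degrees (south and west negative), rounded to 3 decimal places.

-85.000, -84.000

Field G=6, A=0: +6·20° lon, +0·10° lat → SW at lon -60°, lat -90°.
Square 9, 5: +9·2° lon, +5·1° lat → SW at lon -42°, lat -85°.
Cell spans 2° lon × 1° lat.
south -85.000, north -84.000.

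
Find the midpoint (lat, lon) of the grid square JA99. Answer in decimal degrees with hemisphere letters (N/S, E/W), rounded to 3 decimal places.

80.500° S, 19.000° E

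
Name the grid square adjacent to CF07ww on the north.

CF07wx

Latitude subsquare w = 22; +1 → 23 = x.
The longitude characters are unchanged.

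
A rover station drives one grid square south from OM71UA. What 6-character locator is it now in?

OM70ux

Latitude subsquare a = 0; −1 → -1, wraps to 23 = x, carry into square.
Latitude square 1; −1 → 0.
The longitude characters are unchanged.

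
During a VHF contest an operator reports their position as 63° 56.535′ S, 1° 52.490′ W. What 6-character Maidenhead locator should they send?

IC96bb

Add 180° to longitude and 90° to latitude: 178.1252, 26.0577.
Field: 178.1252/20 → 8 → I, 26.0577/10 → 2 → C; chars IC.
Square: 18.1252/2 → 9, 6.0577/1 → 6; chars 96.
Subsquare: 0.1252/0.0833333 → 1 → b, 0.0577/0.0416667 → 1 → b; chars bb.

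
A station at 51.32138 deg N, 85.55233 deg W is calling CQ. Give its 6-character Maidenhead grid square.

EO71fh

Shift to the Maidenhead origin (180°W, 90°S): lon 94.4477, lat 141.3214.
Field (20°×10°, letters A–R): lon ⌊94.4477/20⌋ = 4 → E; lat ⌊141.3214/10⌋ = 14 → O.
Square (2°×1°, digits 0–9): lon ⌊14.4477/2⌋ = 7; lat ⌊1.3214/1⌋ = 1.
Subsquare (5′×2.5′, letters a–x): lon ⌊0.4477/0.0833333⌋ = 5 → f; lat ⌊0.3214/0.0416667⌋ = 7 → h.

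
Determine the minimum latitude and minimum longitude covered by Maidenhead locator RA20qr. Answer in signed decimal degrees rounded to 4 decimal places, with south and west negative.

Field R=17, A=0: +17·20° lon, +0·10° lat → SW at lon 160°, lat -90°.
Square 2, 0: +2·2° lon, +0·1° lat → SW at lon 164°, lat -90°.
Subsquare q=16, r=17: +16·0.0833333° lon, +17·0.0416667° lat → SW at lon 165.333°, lat -89.2917°.
latitude -89.2917, longitude 165.3333.

-89.2917, 165.3333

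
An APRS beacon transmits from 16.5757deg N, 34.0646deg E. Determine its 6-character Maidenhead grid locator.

KK76an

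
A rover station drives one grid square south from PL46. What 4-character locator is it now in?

PL45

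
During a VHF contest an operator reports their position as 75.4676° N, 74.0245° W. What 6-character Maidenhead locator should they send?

FQ25xl

Shift to the Maidenhead origin (180°W, 90°S): lon 105.9755, lat 165.4676.
Field: 105.9755/20 → 5 → F, 165.4676/10 → 16 → Q; chars FQ.
Square: 5.9755/2 → 2, 5.4676/1 → 5; chars 25.
Subsquare: 1.9755/0.0833333 → 23 → x, 0.4676/0.0416667 → 11 → l; chars xl.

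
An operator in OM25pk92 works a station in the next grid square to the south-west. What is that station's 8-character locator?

Longitude extended square 9; −1 → 8.
Latitude extended square 2; −1 → 1.

OM25pk81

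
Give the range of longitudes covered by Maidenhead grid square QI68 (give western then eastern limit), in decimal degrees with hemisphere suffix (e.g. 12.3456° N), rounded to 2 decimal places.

Field Q=16, I=8: +16·20° lon, +8·10° lat → SW at lon 140°, lat -10°.
Square 6, 8: +6·2° lon, +8·1° lat → SW at lon 152°, lat -2°.
Cell spans 2° lon × 1° lat.
west 152.00° E, east 154.00° E.

152.00° E, 154.00° E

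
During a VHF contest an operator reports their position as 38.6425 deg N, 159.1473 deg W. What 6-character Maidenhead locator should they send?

BM08kp

Offset from 180°W / 90°S: lon 20.8527°, lat 128.6425°.
Field (20°×10°, letters A–R): 20.8527/20 → 1 → B, 128.6425/10 → 12 → M; chars BM.
Square (2°×1°, digits 0–9): 0.8527/2 → 0, 8.6425/1 → 8; chars 08.
Subsquare (5′×2.5′, letters a–x): 0.8527/0.0833333 → 10 → k, 0.6425/0.0416667 → 15 → p; chars kp.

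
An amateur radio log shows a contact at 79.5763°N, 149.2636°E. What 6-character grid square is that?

QQ49pn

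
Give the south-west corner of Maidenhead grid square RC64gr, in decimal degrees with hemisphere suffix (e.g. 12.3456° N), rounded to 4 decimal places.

65.2917° S, 172.5000° E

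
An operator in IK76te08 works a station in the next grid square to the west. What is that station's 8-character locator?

IK76se98

Longitude extended square 0; −1 → -1, wraps to 9, carry into subsquare.
Longitude subsquare t = 19; −1 → 18 = s.
The latitude characters are unchanged.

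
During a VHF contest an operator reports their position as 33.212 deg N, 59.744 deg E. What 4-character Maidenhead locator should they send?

LM93

Add 180° to longitude and 90° to latitude: 239.74, 123.21.
Field (20°×10°, letters A–R): 239.74/20 → 11 → L, 123.21/10 → 12 → M; chars LM.
Square (2°×1°, digits 0–9): 19.74/2 → 9, 3.21/1 → 3; chars 93.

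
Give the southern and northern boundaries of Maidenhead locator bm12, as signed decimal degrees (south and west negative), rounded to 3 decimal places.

32.000, 33.000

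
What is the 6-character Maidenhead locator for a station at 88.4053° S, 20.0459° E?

Shift to the Maidenhead origin (180°W, 90°S): lon 200.0459, lat 1.5947.
Field: 200.0459/20 → 10 → K, 1.5947/10 → 0 → A; chars KA.
Square: 0.0459/2 → 0, 1.5947/1 → 1; chars 01.
Subsquare: 0.0459/0.0833333 → 0 → a, 0.5947/0.0416667 → 14 → o; chars ao.

KA01ao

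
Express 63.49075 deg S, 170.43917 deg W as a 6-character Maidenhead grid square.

AC46sm

Shift to the Maidenhead origin (180°W, 90°S): lon 9.5608, lat 26.5093.
Field: 9.5608/20 → 0 → A, 26.5093/10 → 2 → C; chars AC.
Square: 9.5608/2 → 4, 6.5093/1 → 6; chars 46.
Subsquare: 1.5608/0.0833333 → 18 → s, 0.5093/0.0416667 → 12 → m; chars sm.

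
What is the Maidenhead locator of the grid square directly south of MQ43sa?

MQ42sx

Latitude subsquare a = 0; −1 → -1, wraps to 23 = x, carry into square.
Latitude square 3; −1 → 2.
The longitude characters are unchanged.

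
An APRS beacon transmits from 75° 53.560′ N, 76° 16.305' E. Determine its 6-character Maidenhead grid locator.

MQ85dv

Add 180° to longitude and 90° to latitude: 256.2717, 165.8927.
Field (20°×10°, letters A–R): lon ⌊256.2717/20⌋ = 12 → M; lat ⌊165.8927/10⌋ = 16 → Q.
Square (2°×1°, digits 0–9): lon ⌊16.2717/2⌋ = 8; lat ⌊5.8927/1⌋ = 5.
Subsquare (5′×2.5′, letters a–x): lon ⌊0.2717/0.0833333⌋ = 3 → d; lat ⌊0.8927/0.0416667⌋ = 21 → v.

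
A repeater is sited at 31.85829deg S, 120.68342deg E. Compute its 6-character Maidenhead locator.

PF08id

Offset from 180°W / 90°S: lon 300.6834°, lat 58.1417°.
Field: 300.6834/20 → 15 → P, 58.1417/10 → 5 → F; chars PF.
Square: 0.6834/2 → 0, 8.1417/1 → 8; chars 08.
Subsquare: 0.6834/0.0833333 → 8 → i, 0.1417/0.0416667 → 3 → d; chars id.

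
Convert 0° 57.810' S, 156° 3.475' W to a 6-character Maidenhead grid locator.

BI19xa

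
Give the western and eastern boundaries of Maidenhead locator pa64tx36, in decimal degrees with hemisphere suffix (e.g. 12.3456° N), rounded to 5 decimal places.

Field P=15, A=0: +15·20° lon, +0·10° lat → SW at lon 120°, lat -90°.
Square 6, 4: +6·2° lon, +4·1° lat → SW at lon 132°, lat -86°.
Subsquare t=19, x=23: +19·0.0833333° lon, +23·0.0416667° lat → SW at lon 133.583°, lat -85.0417°.
Extended square 3, 6: +3·0.00833333° lon, +6·0.00416667° lat → SW at lon 133.608°, lat -85.0167°.
Cell spans 0.00833333° lon × 0.00416667° lat.
west 133.60833° E, east 133.61667° E.

133.60833° E, 133.61667° E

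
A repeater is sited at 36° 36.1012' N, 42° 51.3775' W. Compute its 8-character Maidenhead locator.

GM86no74

Shift to the Maidenhead origin (180°W, 90°S): lon 137.14371, lat 126.60169.
Field (20°×10°, letters A–R): 137.14371/20 → 6 → G, 126.60169/10 → 12 → M; chars GM.
Square (2°×1°, digits 0–9): 17.14371/2 → 8, 6.60169/1 → 6; chars 86.
Subsquare (5′×2.5′, letters a–x): 1.14371/0.0833333 → 13 → n, 0.60169/0.0416667 → 14 → o; chars no.
Extended square (30″×15″, digits 0–9): 0.06038/0.00833333 → 7, 0.01835/0.00416667 → 4; chars 74.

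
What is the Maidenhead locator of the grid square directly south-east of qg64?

QG73

Longitude square 6; +1 → 7.
Latitude square 4; −1 → 3.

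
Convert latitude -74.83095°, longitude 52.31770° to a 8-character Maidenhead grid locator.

LB65de80

Offset from 180°W / 90°S: lon 232.31770°, lat 15.16905°.
Field: 232.31770/20 → 11 → L, 15.16905/10 → 1 → B; chars LB.
Square: 12.31770/2 → 6, 5.16905/1 → 5; chars 65.
Subsquare: 0.31770/0.0833333 → 3 → d, 0.16905/0.0416667 → 4 → e; chars de.
Extended square: 0.06770/0.00833333 → 8, 0.00238/0.00416667 → 0; chars 80.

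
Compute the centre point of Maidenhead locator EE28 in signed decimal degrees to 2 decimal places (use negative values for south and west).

Field E=4, E=4: +4·20° lon, +4·10° lat → SW at lon -100°, lat -50°.
Square 2, 8: +2·2° lon, +8·1° lat → SW at lon -96°, lat -42°.
Cell spans 2° lon × 1° lat. Centre is SW corner plus half of each.
latitude -41.50, longitude -95.00.

-41.50, -95.00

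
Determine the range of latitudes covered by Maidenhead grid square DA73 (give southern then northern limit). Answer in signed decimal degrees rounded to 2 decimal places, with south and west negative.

Field D=3, A=0: +3·20° lon, +0·10° lat → SW at lon -120°, lat -90°.
Square 7, 3: +7·2° lon, +3·1° lat → SW at lon -106°, lat -87°.
Cell spans 2° lon × 1° lat.
south -87.00, north -86.00.

-87.00, -86.00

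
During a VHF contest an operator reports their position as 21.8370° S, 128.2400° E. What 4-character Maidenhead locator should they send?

PG48

Add 180° to longitude and 90° to latitude: 308.24, 68.16.
Field: lon ⌊308.24/20⌋ = 15 → P; lat ⌊68.16/10⌋ = 6 → G.
Square: lon ⌊8.24/2⌋ = 4; lat ⌊8.16/1⌋ = 8.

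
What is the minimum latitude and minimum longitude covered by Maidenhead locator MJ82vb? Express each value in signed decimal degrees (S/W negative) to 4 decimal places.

2.0417, 77.7500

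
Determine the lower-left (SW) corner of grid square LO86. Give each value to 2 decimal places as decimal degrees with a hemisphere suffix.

56.00° N, 56.00° E

Field L=11, O=14: +11·20° lon, +14·10° lat → SW at lon 40°, lat 50°.
Square 8, 6: +8·2° lon, +6·1° lat → SW at lon 56°, lat 56°.
latitude 56.00° N, longitude 56.00° E.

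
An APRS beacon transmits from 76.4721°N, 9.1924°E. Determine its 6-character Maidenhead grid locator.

Add 180° to longitude and 90° to latitude: 189.1924, 166.4721.
Field: 189.1924/20 → 9 → J, 166.4721/10 → 16 → Q; chars JQ.
Square: 9.1924/2 → 4, 6.4721/1 → 6; chars 46.
Subsquare: 1.1924/0.0833333 → 14 → o, 0.4721/0.0416667 → 11 → l; chars ol.

JQ46ol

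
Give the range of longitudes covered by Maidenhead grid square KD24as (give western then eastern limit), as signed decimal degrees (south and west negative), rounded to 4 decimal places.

Field K=10, D=3: +10·20° lon, +3·10° lat → SW at lon 20°, lat -60°.
Square 2, 4: +2·2° lon, +4·1° lat → SW at lon 24°, lat -56°.
Subsquare a=0, s=18: +0·0.0833333° lon, +18·0.0416667° lat → SW at lon 24°, lat -55.25°.
Cell spans 0.0833333° lon × 0.0416667° lat.
west 24.0000, east 24.0833.

24.0000, 24.0833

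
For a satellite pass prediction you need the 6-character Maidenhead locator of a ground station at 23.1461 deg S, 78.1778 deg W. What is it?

FG06vu

Shift to the Maidenhead origin (180°W, 90°S): lon 101.8222, lat 66.8539.
Field: lon ⌊101.8222/20⌋ = 5 → F; lat ⌊66.8539/10⌋ = 6 → G.
Square: lon ⌊1.8222/2⌋ = 0; lat ⌊6.8539/1⌋ = 6.
Subsquare: lon ⌊1.8222/0.0833333⌋ = 21 → v; lat ⌊0.8539/0.0416667⌋ = 20 → u.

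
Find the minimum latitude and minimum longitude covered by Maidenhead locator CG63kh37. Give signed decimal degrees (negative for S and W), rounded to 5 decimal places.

Field C=2, G=6: +2·20° lon, +6·10° lat → SW at lon -140°, lat -30°.
Square 6, 3: +6·2° lon, +3·1° lat → SW at lon -128°, lat -27°.
Subsquare k=10, h=7: +10·0.0833333° lon, +7·0.0416667° lat → SW at lon -127.167°, lat -26.7083°.
Extended square 3, 7: +3·0.00833333° lon, +7·0.00416667° lat → SW at lon -127.142°, lat -26.6792°.
latitude -26.67917, longitude -127.14167.

-26.67917, -127.14167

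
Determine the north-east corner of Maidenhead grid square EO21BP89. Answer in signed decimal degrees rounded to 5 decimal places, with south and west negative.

Field E=4, O=14: +4·20° lon, +14·10° lat → SW at lon -100°, lat 50°.
Square 2, 1: +2·2° lon, +1·1° lat → SW at lon -96°, lat 51°.
Subsquare b=1, p=15: +1·0.0833333° lon, +15·0.0416667° lat → SW at lon -95.9167°, lat 51.625°.
Extended square 8, 9: +8·0.00833333° lon, +9·0.00416667° lat → SW at lon -95.85°, lat 51.6625°.
Cell spans 0.00833333° lon × 0.00416667° lat. NE corner is SW corner plus one full cell.
latitude 51.66667, longitude -95.84167.

51.66667, -95.84167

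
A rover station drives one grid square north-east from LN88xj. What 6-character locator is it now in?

Longitude subsquare x = 23; +1 → 24, wraps to 0 = a, carry into square.
Longitude square 8; +1 → 9.
Latitude subsquare j = 9; +1 → 10 = k.

LN98ak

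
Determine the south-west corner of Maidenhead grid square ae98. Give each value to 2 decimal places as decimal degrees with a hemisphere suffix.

42.00° S, 162.00° W

Field A=0, E=4: +0·20° lon, +4·10° lat → SW at lon -180°, lat -50°.
Square 9, 8: +9·2° lon, +8·1° lat → SW at lon -162°, lat -42°.
latitude 42.00° S, longitude 162.00° W.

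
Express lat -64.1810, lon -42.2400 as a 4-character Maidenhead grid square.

Shift to the Maidenhead origin (180°W, 90°S): lon 137.76, lat 25.82.
Field: lon ⌊137.76/20⌋ = 6 → G; lat ⌊25.82/10⌋ = 2 → C.
Square: lon ⌊17.76/2⌋ = 8; lat ⌊5.82/1⌋ = 5.

GC85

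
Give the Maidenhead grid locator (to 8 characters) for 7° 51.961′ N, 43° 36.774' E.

LJ17tu37

Shift to the Maidenhead origin (180°W, 90°S): lon 223.61290, lat 97.86602.
Field: 223.61290/20 → 11 → L, 97.86602/10 → 9 → J; chars LJ.
Square: 3.61290/2 → 1, 7.86602/1 → 7; chars 17.
Subsquare: 1.61290/0.0833333 → 19 → t, 0.86602/0.0416667 → 20 → u; chars tu.
Extended square: 0.02957/0.00833333 → 3, 0.03268/0.00416667 → 7; chars 37.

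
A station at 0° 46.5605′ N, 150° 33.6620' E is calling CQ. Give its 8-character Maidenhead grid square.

QJ50gs76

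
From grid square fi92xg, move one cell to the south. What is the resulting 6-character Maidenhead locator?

Latitude subsquare g = 6; −1 → 5 = f.
The longitude characters are unchanged.

FI92xf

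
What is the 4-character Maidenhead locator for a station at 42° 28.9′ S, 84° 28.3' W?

Shift to the Maidenhead origin (180°W, 90°S): lon 95.53, lat 47.52.
Field: lon ⌊95.53/20⌋ = 4 → E; lat ⌊47.52/10⌋ = 4 → E.
Square: lon ⌊15.53/2⌋ = 7; lat ⌊7.52/1⌋ = 7.

EE77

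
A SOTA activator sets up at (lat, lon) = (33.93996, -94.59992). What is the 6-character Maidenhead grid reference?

Shift to the Maidenhead origin (180°W, 90°S): lon 85.4001, lat 123.9400.
Field (20°×10°, letters A–R): lon ⌊85.4001/20⌋ = 4 → E; lat ⌊123.9400/10⌋ = 12 → M.
Square (2°×1°, digits 0–9): lon ⌊5.4001/2⌋ = 2; lat ⌊3.9400/1⌋ = 3.
Subsquare (5′×2.5′, letters a–x): lon ⌊1.4001/0.0833333⌋ = 16 → q; lat ⌊0.9400/0.0416667⌋ = 22 → w.

EM23qw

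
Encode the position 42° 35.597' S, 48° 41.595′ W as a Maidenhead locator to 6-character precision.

Add 180° to longitude and 90° to latitude: 131.3067, 47.4067.
Field (20°×10°, letters A–R): lon ⌊131.3067/20⌋ = 6 → G; lat ⌊47.4067/10⌋ = 4 → E.
Square (2°×1°, digits 0–9): lon ⌊11.3067/2⌋ = 5; lat ⌊7.4067/1⌋ = 7.
Subsquare (5′×2.5′, letters a–x): lon ⌊1.3067/0.0833333⌋ = 15 → p; lat ⌊0.4067/0.0416667⌋ = 9 → j.

GE57pj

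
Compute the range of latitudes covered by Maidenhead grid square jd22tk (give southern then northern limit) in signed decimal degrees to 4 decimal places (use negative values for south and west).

-57.5833, -57.5417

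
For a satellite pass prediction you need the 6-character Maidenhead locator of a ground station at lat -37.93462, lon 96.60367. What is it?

NF82hb

Add 180° to longitude and 90° to latitude: 276.6037, 52.0654.
Field: lon ⌊276.6037/20⌋ = 13 → N; lat ⌊52.0654/10⌋ = 5 → F.
Square: lon ⌊16.6037/2⌋ = 8; lat ⌊2.0654/1⌋ = 2.
Subsquare: lon ⌊0.6037/0.0833333⌋ = 7 → h; lat ⌊0.0654/0.0416667⌋ = 1 → b.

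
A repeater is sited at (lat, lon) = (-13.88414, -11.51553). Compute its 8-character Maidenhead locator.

Shift to the Maidenhead origin (180°W, 90°S): lon 168.48447, lat 76.11586.
Field (20°×10°, letters A–R): 168.48447/20 → 8 → I, 76.11586/10 → 7 → H; chars IH.
Square (2°×1°, digits 0–9): 8.48447/2 → 4, 6.11586/1 → 6; chars 46.
Subsquare (5′×2.5′, letters a–x): 0.48447/0.0833333 → 5 → f, 0.11586/0.0416667 → 2 → c; chars fc.
Extended square (30″×15″, digits 0–9): 0.06780/0.00833333 → 8, 0.03253/0.00416667 → 7; chars 87.

IH46fc87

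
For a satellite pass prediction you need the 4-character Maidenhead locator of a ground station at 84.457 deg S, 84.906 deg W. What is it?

Shift to the Maidenhead origin (180°W, 90°S): lon 95.09, lat 5.54.
Field: lon ⌊95.09/20⌋ = 4 → E; lat ⌊5.54/10⌋ = 0 → A.
Square: lon ⌊15.09/2⌋ = 7; lat ⌊5.54/1⌋ = 5.

EA75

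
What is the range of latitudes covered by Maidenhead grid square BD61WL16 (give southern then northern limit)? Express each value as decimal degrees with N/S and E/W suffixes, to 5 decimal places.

Field B=1, D=3: +1·20° lon, +3·10° lat → SW at lon -160°, lat -60°.
Square 6, 1: +6·2° lon, +1·1° lat → SW at lon -148°, lat -59°.
Subsquare w=22, l=11: +22·0.0833333° lon, +11·0.0416667° lat → SW at lon -146.167°, lat -58.5417°.
Extended square 1, 6: +1·0.00833333° lon, +6·0.00416667° lat → SW at lon -146.158°, lat -58.5167°.
Cell spans 0.00833333° lon × 0.00416667° lat.
south 58.51667° S, north 58.51250° S.

58.51667° S, 58.51250° S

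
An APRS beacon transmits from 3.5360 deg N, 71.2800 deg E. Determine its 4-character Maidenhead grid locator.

Add 180° to longitude and 90° to latitude: 251.28, 93.54.
Field: lon ⌊251.28/20⌋ = 12 → M; lat ⌊93.54/10⌋ = 9 → J.
Square: lon ⌊11.28/2⌋ = 5; lat ⌊3.54/1⌋ = 3.

MJ53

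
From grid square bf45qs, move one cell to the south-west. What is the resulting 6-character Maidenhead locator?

Longitude subsquare q = 16; −1 → 15 = p.
Latitude subsquare s = 18; −1 → 17 = r.

BF45pr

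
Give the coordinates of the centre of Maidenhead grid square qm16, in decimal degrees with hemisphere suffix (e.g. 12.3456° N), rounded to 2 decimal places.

Field Q=16, M=12: +16·20° lon, +12·10° lat → SW at lon 140°, lat 30°.
Square 1, 6: +1·2° lon, +6·1° lat → SW at lon 142°, lat 36°.
Cell spans 2° lon × 1° lat. Centre is SW corner plus half of each.
latitude 36.50° N, longitude 143.00° E.

36.50° N, 143.00° E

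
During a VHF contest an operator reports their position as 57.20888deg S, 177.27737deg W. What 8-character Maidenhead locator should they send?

AD12is69

Offset from 180°W / 90°S: lon 2.72263°, lat 32.79112°.
Field: 2.72263/20 → 0 → A, 32.79112/10 → 3 → D; chars AD.
Square: 2.72263/2 → 1, 2.79112/1 → 2; chars 12.
Subsquare: 0.72263/0.0833333 → 8 → i, 0.79112/0.0416667 → 18 → s; chars is.
Extended square: 0.05596/0.00833333 → 6, 0.04112/0.00416667 → 9; chars 69.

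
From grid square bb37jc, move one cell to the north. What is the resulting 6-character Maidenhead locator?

BB37jd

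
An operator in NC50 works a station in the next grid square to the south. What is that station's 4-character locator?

NB59

Latitude square 0; −1 → -1, wraps to 9, carry into field.
Latitude field C = 2; −1 → 1 = B.
The longitude characters are unchanged.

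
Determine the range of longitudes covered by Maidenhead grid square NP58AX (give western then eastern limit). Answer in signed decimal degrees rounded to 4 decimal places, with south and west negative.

90.0000, 90.0833

Field N=13, P=15: +13·20° lon, +15·10° lat → SW at lon 80°, lat 60°.
Square 5, 8: +5·2° lon, +8·1° lat → SW at lon 90°, lat 68°.
Subsquare a=0, x=23: +0·0.0833333° lon, +23·0.0416667° lat → SW at lon 90°, lat 68.9583°.
Cell spans 0.0833333° lon × 0.0416667° lat.
west 90.0000, east 90.0833.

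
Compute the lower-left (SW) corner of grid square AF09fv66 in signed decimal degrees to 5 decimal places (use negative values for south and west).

Field A=0, F=5: +0·20° lon, +5·10° lat → SW at lon -180°, lat -40°.
Square 0, 9: +0·2° lon, +9·1° lat → SW at lon -180°, lat -31°.
Subsquare f=5, v=21: +5·0.0833333° lon, +21·0.0416667° lat → SW at lon -179.583°, lat -30.125°.
Extended square 6, 6: +6·0.00833333° lon, +6·0.00416667° lat → SW at lon -179.533°, lat -30.1°.
latitude -30.10000, longitude -179.53333.

-30.10000, -179.53333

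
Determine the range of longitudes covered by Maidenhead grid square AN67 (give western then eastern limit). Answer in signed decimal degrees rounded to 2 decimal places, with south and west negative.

-168.00, -166.00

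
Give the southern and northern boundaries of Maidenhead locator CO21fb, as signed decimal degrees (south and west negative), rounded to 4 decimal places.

51.0417, 51.0833

Field C=2, O=14: +2·20° lon, +14·10° lat → SW at lon -140°, lat 50°.
Square 2, 1: +2·2° lon, +1·1° lat → SW at lon -136°, lat 51°.
Subsquare f=5, b=1: +5·0.0833333° lon, +1·0.0416667° lat → SW at lon -135.583°, lat 51.0417°.
Cell spans 0.0833333° lon × 0.0416667° lat.
south 51.0417, north 51.0833.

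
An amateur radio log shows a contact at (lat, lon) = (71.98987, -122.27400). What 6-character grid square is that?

Shift to the Maidenhead origin (180°W, 90°S): lon 57.7260, lat 161.9899.
Field: lon ⌊57.7260/20⌋ = 2 → C; lat ⌊161.9899/10⌋ = 16 → Q.
Square: lon ⌊17.7260/2⌋ = 8; lat ⌊1.9899/1⌋ = 1.
Subsquare: lon ⌊1.7260/0.0833333⌋ = 20 → u; lat ⌊0.9899/0.0416667⌋ = 23 → x.

CQ81ux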